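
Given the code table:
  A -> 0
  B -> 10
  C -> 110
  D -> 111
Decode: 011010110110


Decoding:
0 -> A
110 -> C
10 -> B
110 -> C
110 -> C


Result: ACBCC


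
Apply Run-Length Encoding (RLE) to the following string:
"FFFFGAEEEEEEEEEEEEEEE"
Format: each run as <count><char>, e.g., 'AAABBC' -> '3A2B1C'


Scanning runs left to right:
  i=0: run of 'F' x 4 -> '4F'
  i=4: run of 'G' x 1 -> '1G'
  i=5: run of 'A' x 1 -> '1A'
  i=6: run of 'E' x 15 -> '15E'

RLE = 4F1G1A15E


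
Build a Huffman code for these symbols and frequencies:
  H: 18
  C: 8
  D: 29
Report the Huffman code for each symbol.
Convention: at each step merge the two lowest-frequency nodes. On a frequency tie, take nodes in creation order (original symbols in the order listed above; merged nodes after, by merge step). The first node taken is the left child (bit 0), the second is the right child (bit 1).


Huffman tree construction:
Step 1: Merge C(8) + H(18) = 26
Step 2: Merge (C+H)(26) + D(29) = 55
Read each symbol's code off the tree from the root (left child = 0, right child = 1).

Codes:
  H: 01 (length 2)
  C: 00 (length 2)
  D: 1 (length 1)
Average code length: 81/55 = 1.4727 bits/symbol


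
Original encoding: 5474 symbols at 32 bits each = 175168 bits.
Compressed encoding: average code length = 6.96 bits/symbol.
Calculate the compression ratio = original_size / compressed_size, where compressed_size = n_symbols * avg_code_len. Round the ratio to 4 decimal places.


original_size = n_symbols * orig_bits = 5474 * 32 = 175168 bits
compressed_size = n_symbols * avg_code_len = 5474 * 6.96 = 38099.04 bits
ratio = original_size / compressed_size = 175168 / 38099.04 = 4.5977

Compression ratio = 4.5977


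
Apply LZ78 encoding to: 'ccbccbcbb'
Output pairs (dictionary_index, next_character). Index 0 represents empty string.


LZ78 encoding steps:
Dictionary: {0: ''}
Step 1: w='' (idx 0), next='c' -> output (0, 'c'), add 'c' as idx 1
Step 2: w='c' (idx 1), next='b' -> output (1, 'b'), add 'cb' as idx 2
Step 3: w='c' (idx 1), next='c' -> output (1, 'c'), add 'cc' as idx 3
Step 4: w='' (idx 0), next='b' -> output (0, 'b'), add 'b' as idx 4
Step 5: w='cb' (idx 2), next='b' -> output (2, 'b'), add 'cbb' as idx 5


Encoded: [(0, 'c'), (1, 'b'), (1, 'c'), (0, 'b'), (2, 'b')]


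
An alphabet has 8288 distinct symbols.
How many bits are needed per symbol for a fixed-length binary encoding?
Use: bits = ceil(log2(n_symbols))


log2(8288) = 13.0168
Bracket: 2^13 = 8192 < 8288 <= 2^14 = 16384
So ceil(log2(8288)) = 14

bits = ceil(log2(8288)) = ceil(13.0168) = 14 bits


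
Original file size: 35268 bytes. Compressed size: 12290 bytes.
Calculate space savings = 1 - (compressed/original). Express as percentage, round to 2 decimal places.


ratio = compressed/original = 12290/35268 = 0.348475
savings = 1 - ratio = 1 - 0.348475 = 0.651525
as a percentage: 0.651525 * 100 = 65.15%

Space savings = 1 - 12290/35268 = 65.15%


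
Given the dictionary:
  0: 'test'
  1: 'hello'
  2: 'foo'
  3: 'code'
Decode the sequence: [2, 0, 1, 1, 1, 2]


Look up each index in the dictionary:
  2 -> 'foo'
  0 -> 'test'
  1 -> 'hello'
  1 -> 'hello'
  1 -> 'hello'
  2 -> 'foo'

Decoded: "foo test hello hello hello foo"


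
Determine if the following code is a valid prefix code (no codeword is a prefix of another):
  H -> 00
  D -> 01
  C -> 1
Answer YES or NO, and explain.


Checking each pair (does one codeword prefix another?):
  H='00' vs D='01': no prefix
  H='00' vs C='1': no prefix
  D='01' vs H='00': no prefix
  D='01' vs C='1': no prefix
  C='1' vs H='00': no prefix
  C='1' vs D='01': no prefix
No violation found over all pairs.

YES -- this is a valid prefix code. No codeword is a prefix of any other codeword.


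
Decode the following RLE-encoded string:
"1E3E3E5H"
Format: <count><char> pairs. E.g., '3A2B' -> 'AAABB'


Expanding each <count><char> pair:
  1E -> 'E'
  3E -> 'EEE'
  3E -> 'EEE'
  5H -> 'HHHHH'

Decoded = EEEEEEEHHHHH


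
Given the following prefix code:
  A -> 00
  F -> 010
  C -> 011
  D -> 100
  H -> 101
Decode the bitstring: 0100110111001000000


Decoding step by step:
Bits 010 -> F
Bits 011 -> C
Bits 011 -> C
Bits 100 -> D
Bits 100 -> D
Bits 00 -> A
Bits 00 -> A


Decoded message: FCCDDAA


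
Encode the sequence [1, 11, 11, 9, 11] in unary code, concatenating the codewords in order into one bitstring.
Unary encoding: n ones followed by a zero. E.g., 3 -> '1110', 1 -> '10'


Encode each number as n ones followed by a terminating 0:
  1 -> 10 (2 bits)
  11 -> 111111111110 (12 bits)
  11 -> 111111111110 (12 bits)
  9 -> 1111111110 (10 bits)
  11 -> 111111111110 (12 bits)
Total length = 2 + 12 + 12 + 10 + 12 = 48 bits.

Unary([1, 11, 11, 9, 11]) = 101111111111101111111111101111111110111111111110 (48 bits)


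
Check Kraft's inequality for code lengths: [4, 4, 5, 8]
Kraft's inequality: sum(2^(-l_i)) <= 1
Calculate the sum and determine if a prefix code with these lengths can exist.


Sum = 2^(-4) + 2^(-4) + 2^(-5) + 2^(-8)
    = 0.0625 + 0.0625 + 0.03125 + 0.00390625
    = 41/256 = 0.16015625
Since 0.16015625 <= 1, Kraft's inequality IS satisfied.
A prefix code with these lengths CAN exist.

Kraft sum = 0.16015625. Satisfied.


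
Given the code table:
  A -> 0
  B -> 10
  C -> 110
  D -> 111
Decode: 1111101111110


Decoding:
111 -> D
110 -> C
111 -> D
111 -> D
0 -> A


Result: DCDDA


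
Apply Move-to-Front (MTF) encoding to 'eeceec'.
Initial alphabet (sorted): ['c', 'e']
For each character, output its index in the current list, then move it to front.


MTF encoding:
'e': index 1 in ['c', 'e'] -> ['e', 'c']
'e': index 0 in ['e', 'c'] -> ['e', 'c']
'c': index 1 in ['e', 'c'] -> ['c', 'e']
'e': index 1 in ['c', 'e'] -> ['e', 'c']
'e': index 0 in ['e', 'c'] -> ['e', 'c']
'c': index 1 in ['e', 'c'] -> ['c', 'e']


Output: [1, 0, 1, 1, 0, 1]


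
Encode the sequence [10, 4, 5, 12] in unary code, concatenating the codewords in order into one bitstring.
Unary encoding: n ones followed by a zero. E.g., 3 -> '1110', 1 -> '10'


Encode each number as n ones followed by a terminating 0:
  10 -> 11111111110 (11 bits)
  4 -> 11110 (5 bits)
  5 -> 111110 (6 bits)
  12 -> 1111111111110 (13 bits)
Total length = 11 + 5 + 6 + 13 = 35 bits.

Unary([10, 4, 5, 12]) = 11111111110111101111101111111111110 (35 bits)


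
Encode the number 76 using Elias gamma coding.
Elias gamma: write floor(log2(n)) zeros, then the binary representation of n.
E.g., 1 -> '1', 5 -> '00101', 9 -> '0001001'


num_bits = floor(log2(76)) + 1 = 7
leading_zeros = num_bits - 1 = 6
binary(76) = 1001100

Elias gamma(76) = '000000' + '1001100' = 0000001001100 (13 bits)


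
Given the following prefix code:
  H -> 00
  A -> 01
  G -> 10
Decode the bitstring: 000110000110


Decoding step by step:
Bits 00 -> H
Bits 01 -> A
Bits 10 -> G
Bits 00 -> H
Bits 01 -> A
Bits 10 -> G


Decoded message: HAGHAG


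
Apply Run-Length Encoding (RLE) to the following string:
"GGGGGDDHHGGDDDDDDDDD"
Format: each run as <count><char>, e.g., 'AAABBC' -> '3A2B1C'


Scanning runs left to right:
  i=0: run of 'G' x 5 -> '5G'
  i=5: run of 'D' x 2 -> '2D'
  i=7: run of 'H' x 2 -> '2H'
  i=9: run of 'G' x 2 -> '2G'
  i=11: run of 'D' x 9 -> '9D'

RLE = 5G2D2H2G9D


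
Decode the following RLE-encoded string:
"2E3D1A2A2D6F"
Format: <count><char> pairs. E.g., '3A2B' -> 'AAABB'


Expanding each <count><char> pair:
  2E -> 'EE'
  3D -> 'DDD'
  1A -> 'A'
  2A -> 'AA'
  2D -> 'DD'
  6F -> 'FFFFFF'

Decoded = EEDDDAAADDFFFFFF


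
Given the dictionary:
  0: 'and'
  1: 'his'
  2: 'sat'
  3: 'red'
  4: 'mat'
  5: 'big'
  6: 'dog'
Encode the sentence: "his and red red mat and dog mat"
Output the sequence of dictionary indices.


Look up each word in the dictionary:
  'his' -> 1
  'and' -> 0
  'red' -> 3
  'red' -> 3
  'mat' -> 4
  'and' -> 0
  'dog' -> 6
  'mat' -> 4

Encoded: [1, 0, 3, 3, 4, 0, 6, 4]


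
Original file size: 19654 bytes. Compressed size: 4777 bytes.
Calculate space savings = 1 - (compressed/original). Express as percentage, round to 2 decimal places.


ratio = compressed/original = 4777/19654 = 0.243055
savings = 1 - ratio = 1 - 0.243055 = 0.756945
as a percentage: 0.756945 * 100 = 75.69%

Space savings = 1 - 4777/19654 = 75.69%


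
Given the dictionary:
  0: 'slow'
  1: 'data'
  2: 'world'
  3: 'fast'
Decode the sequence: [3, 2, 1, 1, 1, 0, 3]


Look up each index in the dictionary:
  3 -> 'fast'
  2 -> 'world'
  1 -> 'data'
  1 -> 'data'
  1 -> 'data'
  0 -> 'slow'
  3 -> 'fast'

Decoded: "fast world data data data slow fast"


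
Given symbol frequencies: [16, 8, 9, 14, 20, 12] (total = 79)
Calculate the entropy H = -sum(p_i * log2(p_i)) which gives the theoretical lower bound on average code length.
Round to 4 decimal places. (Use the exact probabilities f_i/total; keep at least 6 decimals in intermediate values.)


Per-symbol terms -p_i * log2(p_i) with p_i = f_i/79:
  p = 16/79 = 0.202532: log2(p) = -2.303781, -p*log2(p) = 0.466589
  p = 8/79 = 0.101266: log2(p) = -3.303781, -p*log2(p) = 0.334560
  p = 9/79 = 0.113924: log2(p) = -3.133856, -p*log2(p) = 0.357022
  p = 14/79 = 0.177215: log2(p) = -2.496426, -p*log2(p) = 0.442405
  p = 20/79 = 0.253165: log2(p) = -1.981853, -p*log2(p) = 0.501735
  p = 12/79 = 0.151899: log2(p) = -2.718818, -p*log2(p) = 0.412985
H = 0.466589 + 0.334560 + 0.357022 + 0.442405 + 0.501735 + 0.412985 = 2.515296

H = 2.5153 bits/symbol


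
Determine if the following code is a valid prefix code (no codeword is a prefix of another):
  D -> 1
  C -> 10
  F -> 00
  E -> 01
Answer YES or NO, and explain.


Checking each pair (does one codeword prefix another?):
  D='1' vs C='10': prefix -- VIOLATION

NO -- this is NOT a valid prefix code. D (1) is a prefix of C (10).


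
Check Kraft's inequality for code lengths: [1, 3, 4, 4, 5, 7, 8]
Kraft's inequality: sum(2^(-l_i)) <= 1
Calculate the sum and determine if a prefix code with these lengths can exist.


Sum = 2^(-1) + 2^(-3) + 2^(-4) + 2^(-4) + 2^(-5) + 2^(-7) + 2^(-8)
    = 0.5 + 0.125 + 0.0625 + 0.0625 + 0.03125 + 0.0078125 + 0.00390625
    = 203/256 = 0.79296875
Since 0.79296875 <= 1, Kraft's inequality IS satisfied.
A prefix code with these lengths CAN exist.

Kraft sum = 0.79296875. Satisfied.


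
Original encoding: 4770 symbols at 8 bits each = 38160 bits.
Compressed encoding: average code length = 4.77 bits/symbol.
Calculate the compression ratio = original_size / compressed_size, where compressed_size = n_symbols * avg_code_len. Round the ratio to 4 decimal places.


original_size = n_symbols * orig_bits = 4770 * 8 = 38160 bits
compressed_size = n_symbols * avg_code_len = 4770 * 4.77 = 22752.9 bits
ratio = original_size / compressed_size = 38160 / 22752.9 = 1.6771

Compression ratio = 1.6771


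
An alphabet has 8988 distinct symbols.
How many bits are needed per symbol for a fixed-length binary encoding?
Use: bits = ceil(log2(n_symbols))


log2(8988) = 13.1338
Bracket: 2^13 = 8192 < 8988 <= 2^14 = 16384
So ceil(log2(8988)) = 14

bits = ceil(log2(8988)) = ceil(13.1338) = 14 bits


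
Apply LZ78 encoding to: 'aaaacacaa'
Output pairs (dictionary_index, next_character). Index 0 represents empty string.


LZ78 encoding steps:
Dictionary: {0: ''}
Step 1: w='' (idx 0), next='a' -> output (0, 'a'), add 'a' as idx 1
Step 2: w='a' (idx 1), next='a' -> output (1, 'a'), add 'aa' as idx 2
Step 3: w='a' (idx 1), next='c' -> output (1, 'c'), add 'ac' as idx 3
Step 4: w='ac' (idx 3), next='a' -> output (3, 'a'), add 'aca' as idx 4
Step 5: w='a' (idx 1), end of input -> output (1, '')


Encoded: [(0, 'a'), (1, 'a'), (1, 'c'), (3, 'a'), (1, '')]


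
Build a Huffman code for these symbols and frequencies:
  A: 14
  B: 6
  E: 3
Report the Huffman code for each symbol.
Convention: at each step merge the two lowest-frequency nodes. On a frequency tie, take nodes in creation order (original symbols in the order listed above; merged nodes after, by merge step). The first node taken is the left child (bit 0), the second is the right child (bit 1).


Huffman tree construction:
Step 1: Merge E(3) + B(6) = 9
Step 2: Merge (E+B)(9) + A(14) = 23
Read each symbol's code off the tree from the root (left child = 0, right child = 1).

Codes:
  A: 1 (length 1)
  B: 01 (length 2)
  E: 00 (length 2)
Average code length: 32/23 = 1.3913 bits/symbol


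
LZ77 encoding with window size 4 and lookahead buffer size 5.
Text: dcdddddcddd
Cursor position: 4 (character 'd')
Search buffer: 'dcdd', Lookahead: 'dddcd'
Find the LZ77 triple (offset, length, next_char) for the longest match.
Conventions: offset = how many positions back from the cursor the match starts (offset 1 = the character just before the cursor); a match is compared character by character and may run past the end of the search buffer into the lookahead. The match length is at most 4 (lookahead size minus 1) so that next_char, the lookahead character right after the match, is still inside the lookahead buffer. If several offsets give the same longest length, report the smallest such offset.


Try each offset into the search buffer:
  offset=1 (pos 3, char 'd'): match length 3
  offset=2 (pos 2, char 'd'): match length 3
  offset=3 (pos 1, char 'c'): match length 0
  offset=4 (pos 0, char 'd'): match length 1
Longest match has length 3, found at offsets 1, 2; take the smallest, offset 1.
next_char = character at position 4 + 3 = 7 -> 'c'

Best match: offset=1, length=3 (matching 'ddd' starting at position 3)
LZ77 triple: (1, 3, 'c')


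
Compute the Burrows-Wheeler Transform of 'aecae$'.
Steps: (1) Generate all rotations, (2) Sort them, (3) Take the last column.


Rotations (sorted):
  0: $aecae -> last char: e
  1: ae$aec -> last char: c
  2: aecae$ -> last char: $
  3: cae$ae -> last char: e
  4: e$aeca -> last char: a
  5: ecae$a -> last char: a


BWT = ec$eaa


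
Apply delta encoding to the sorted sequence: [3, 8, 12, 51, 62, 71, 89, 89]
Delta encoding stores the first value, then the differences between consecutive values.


First value: 3
Deltas:
  8 - 3 = 5
  12 - 8 = 4
  51 - 12 = 39
  62 - 51 = 11
  71 - 62 = 9
  89 - 71 = 18
  89 - 89 = 0


Delta encoded: [3, 5, 4, 39, 11, 9, 18, 0]


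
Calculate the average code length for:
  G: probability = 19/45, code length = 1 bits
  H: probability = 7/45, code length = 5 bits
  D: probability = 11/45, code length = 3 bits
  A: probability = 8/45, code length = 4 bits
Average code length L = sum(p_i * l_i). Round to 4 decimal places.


Weighted contributions p_i * l_i:
  G: (19/45) * 1 = 19/45
  H: (7/45) * 5 = 35/45
  D: (11/45) * 3 = 33/45
  A: (8/45) * 4 = 32/45
Sum = (19 + 35 + 33 + 32)/45 = 119/45

L = 119/45 = 2.6444 bits/symbol


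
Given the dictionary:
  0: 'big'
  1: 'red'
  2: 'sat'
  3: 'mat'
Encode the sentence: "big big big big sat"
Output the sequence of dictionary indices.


Look up each word in the dictionary:
  'big' -> 0
  'big' -> 0
  'big' -> 0
  'big' -> 0
  'sat' -> 2

Encoded: [0, 0, 0, 0, 2]


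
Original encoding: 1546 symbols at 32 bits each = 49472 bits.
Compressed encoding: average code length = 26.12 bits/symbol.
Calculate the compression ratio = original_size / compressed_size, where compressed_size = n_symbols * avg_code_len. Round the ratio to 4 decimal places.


original_size = n_symbols * orig_bits = 1546 * 32 = 49472 bits
compressed_size = n_symbols * avg_code_len = 1546 * 26.12 = 40381.52 bits
ratio = original_size / compressed_size = 49472 / 40381.52 = 1.2251

Compression ratio = 1.2251


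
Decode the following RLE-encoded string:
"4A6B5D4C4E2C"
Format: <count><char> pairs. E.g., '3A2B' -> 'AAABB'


Expanding each <count><char> pair:
  4A -> 'AAAA'
  6B -> 'BBBBBB'
  5D -> 'DDDDD'
  4C -> 'CCCC'
  4E -> 'EEEE'
  2C -> 'CC'

Decoded = AAAABBBBBBDDDDDCCCCEEEECC


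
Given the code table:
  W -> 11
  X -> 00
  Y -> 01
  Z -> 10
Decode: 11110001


Decoding:
11 -> W
11 -> W
00 -> X
01 -> Y


Result: WWXY


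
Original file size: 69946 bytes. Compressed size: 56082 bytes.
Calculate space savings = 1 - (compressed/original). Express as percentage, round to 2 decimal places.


ratio = compressed/original = 56082/69946 = 0.80179
savings = 1 - ratio = 1 - 0.80179 = 0.19821
as a percentage: 0.19821 * 100 = 19.82%

Space savings = 1 - 56082/69946 = 19.82%


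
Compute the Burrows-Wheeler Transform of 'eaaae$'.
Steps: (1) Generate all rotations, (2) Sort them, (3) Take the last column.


Rotations (sorted):
  0: $eaaae -> last char: e
  1: aaae$e -> last char: e
  2: aae$ea -> last char: a
  3: ae$eaa -> last char: a
  4: e$eaaa -> last char: a
  5: eaaae$ -> last char: $


BWT = eeaaa$


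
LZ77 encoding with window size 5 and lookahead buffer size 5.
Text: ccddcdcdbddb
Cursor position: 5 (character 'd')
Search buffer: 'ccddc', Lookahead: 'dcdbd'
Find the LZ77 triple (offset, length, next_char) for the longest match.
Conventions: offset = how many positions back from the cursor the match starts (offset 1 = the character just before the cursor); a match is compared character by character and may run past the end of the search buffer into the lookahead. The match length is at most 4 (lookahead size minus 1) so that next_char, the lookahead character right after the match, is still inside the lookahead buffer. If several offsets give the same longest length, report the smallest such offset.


Try each offset into the search buffer:
  offset=1 (pos 4, char 'c'): match length 0
  offset=2 (pos 3, char 'd'): match length 3
  offset=3 (pos 2, char 'd'): match length 1
  offset=4 (pos 1, char 'c'): match length 0
  offset=5 (pos 0, char 'c'): match length 0
Longest match has length 3 at offset 2.
next_char = character at position 5 + 3 = 8 -> 'b'

Best match: offset=2, length=3 (matching 'dcd' starting at position 3)
LZ77 triple: (2, 3, 'b')


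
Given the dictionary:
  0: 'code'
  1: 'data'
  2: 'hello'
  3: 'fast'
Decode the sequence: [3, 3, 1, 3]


Look up each index in the dictionary:
  3 -> 'fast'
  3 -> 'fast'
  1 -> 'data'
  3 -> 'fast'

Decoded: "fast fast data fast"


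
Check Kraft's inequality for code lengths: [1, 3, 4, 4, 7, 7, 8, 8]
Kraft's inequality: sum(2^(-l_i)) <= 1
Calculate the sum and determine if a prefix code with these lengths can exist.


Sum = 2^(-1) + 2^(-3) + 2^(-4) + 2^(-4) + 2^(-7) + 2^(-7) + 2^(-8) + 2^(-8)
    = 0.5 + 0.125 + 0.0625 + 0.0625 + 0.0078125 + 0.0078125 + 0.00390625 + 0.00390625
    = 198/256 = 0.7734375
Since 0.7734375 <= 1, Kraft's inequality IS satisfied.
A prefix code with these lengths CAN exist.

Kraft sum = 0.7734375. Satisfied.


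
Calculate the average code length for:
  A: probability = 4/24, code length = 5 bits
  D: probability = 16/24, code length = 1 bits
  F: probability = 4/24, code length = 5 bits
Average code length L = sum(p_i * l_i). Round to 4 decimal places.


Weighted contributions p_i * l_i:
  A: (4/24) * 5 = 20/24
  D: (16/24) * 1 = 16/24
  F: (4/24) * 5 = 20/24
Sum = (20 + 16 + 20)/24 = 56/24

L = 56/24 = 2.3333 bits/symbol


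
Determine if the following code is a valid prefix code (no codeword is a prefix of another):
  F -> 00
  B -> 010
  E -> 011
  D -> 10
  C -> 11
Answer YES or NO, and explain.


Checking each pair (does one codeword prefix another?):
  F='00' vs B='010': no prefix
  F='00' vs E='011': no prefix
  F='00' vs D='10': no prefix
  F='00' vs C='11': no prefix
  B='010' vs F='00': no prefix
  B='010' vs E='011': no prefix
  B='010' vs D='10': no prefix
  B='010' vs C='11': no prefix
  E='011' vs F='00': no prefix
  E='011' vs B='010': no prefix
  E='011' vs D='10': no prefix
  E='011' vs C='11': no prefix
  D='10' vs F='00': no prefix
  D='10' vs B='010': no prefix
  D='10' vs E='011': no prefix
  D='10' vs C='11': no prefix
  C='11' vs F='00': no prefix
  C='11' vs B='010': no prefix
  C='11' vs E='011': no prefix
  C='11' vs D='10': no prefix
No violation found over all pairs.

YES -- this is a valid prefix code. No codeword is a prefix of any other codeword.


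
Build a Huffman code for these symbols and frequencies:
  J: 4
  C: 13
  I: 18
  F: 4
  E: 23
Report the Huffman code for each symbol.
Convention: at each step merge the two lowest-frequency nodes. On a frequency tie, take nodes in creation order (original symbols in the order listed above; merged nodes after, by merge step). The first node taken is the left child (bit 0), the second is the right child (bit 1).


Huffman tree construction:
Step 1: Merge J(4) + F(4) = 8
Step 2: Merge (J+F)(8) + C(13) = 21
Step 3: Merge I(18) + ((J+F)+C)(21) = 39
Step 4: Merge E(23) + (I+((J+F)+C))(39) = 62
Read each symbol's code off the tree from the root (left child = 0, right child = 1).

Codes:
  J: 1100 (length 4)
  C: 111 (length 3)
  I: 10 (length 2)
  F: 1101 (length 4)
  E: 0 (length 1)
Average code length: 130/62 = 2.0968 bits/symbol


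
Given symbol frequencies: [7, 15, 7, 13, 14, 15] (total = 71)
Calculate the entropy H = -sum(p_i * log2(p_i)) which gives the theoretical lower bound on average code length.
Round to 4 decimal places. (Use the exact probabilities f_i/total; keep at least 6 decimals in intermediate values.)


Per-symbol terms -p_i * log2(p_i) with p_i = f_i/71:
  p = 7/71 = 0.098592: log2(p) = -3.342392, -p*log2(p) = 0.329532
  p = 15/71 = 0.211268: log2(p) = -2.242857, -p*log2(p) = 0.473843
  p = 7/71 = 0.098592: log2(p) = -3.342392, -p*log2(p) = 0.329532
  p = 13/71 = 0.183099: log2(p) = -2.449307, -p*log2(p) = 0.448465
  p = 14/71 = 0.197183: log2(p) = -2.342392, -p*log2(p) = 0.461880
  p = 15/71 = 0.211268: log2(p) = -2.242857, -p*log2(p) = 0.473843
H = 0.329532 + 0.473843 + 0.329532 + 0.448465 + 0.461880 + 0.473843 = 2.517095

H = 2.5171 bits/symbol


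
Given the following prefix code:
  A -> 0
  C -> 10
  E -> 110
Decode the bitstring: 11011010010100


Decoding step by step:
Bits 110 -> E
Bits 110 -> E
Bits 10 -> C
Bits 0 -> A
Bits 10 -> C
Bits 10 -> C
Bits 0 -> A


Decoded message: EECACCA


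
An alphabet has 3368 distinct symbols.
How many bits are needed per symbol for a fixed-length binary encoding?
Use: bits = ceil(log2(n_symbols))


log2(3368) = 11.7177
Bracket: 2^11 = 2048 < 3368 <= 2^12 = 4096
So ceil(log2(3368)) = 12

bits = ceil(log2(3368)) = ceil(11.7177) = 12 bits


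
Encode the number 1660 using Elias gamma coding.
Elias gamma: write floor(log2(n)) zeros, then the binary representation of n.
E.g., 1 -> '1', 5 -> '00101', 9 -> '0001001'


num_bits = floor(log2(1660)) + 1 = 11
leading_zeros = num_bits - 1 = 10
binary(1660) = 11001111100

Elias gamma(1660) = '0000000000' + '11001111100' = 000000000011001111100 (21 bits)


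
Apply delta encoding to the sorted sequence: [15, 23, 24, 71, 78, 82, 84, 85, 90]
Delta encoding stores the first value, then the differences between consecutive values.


First value: 15
Deltas:
  23 - 15 = 8
  24 - 23 = 1
  71 - 24 = 47
  78 - 71 = 7
  82 - 78 = 4
  84 - 82 = 2
  85 - 84 = 1
  90 - 85 = 5


Delta encoded: [15, 8, 1, 47, 7, 4, 2, 1, 5]


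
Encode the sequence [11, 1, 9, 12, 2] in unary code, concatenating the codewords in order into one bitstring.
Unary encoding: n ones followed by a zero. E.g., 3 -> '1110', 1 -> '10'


Encode each number as n ones followed by a terminating 0:
  11 -> 111111111110 (12 bits)
  1 -> 10 (2 bits)
  9 -> 1111111110 (10 bits)
  12 -> 1111111111110 (13 bits)
  2 -> 110 (3 bits)
Total length = 12 + 2 + 10 + 13 + 3 = 40 bits.

Unary([11, 1, 9, 12, 2]) = 1111111111101011111111101111111111110110 (40 bits)


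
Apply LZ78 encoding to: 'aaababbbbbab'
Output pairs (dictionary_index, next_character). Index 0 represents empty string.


LZ78 encoding steps:
Dictionary: {0: ''}
Step 1: w='' (idx 0), next='a' -> output (0, 'a'), add 'a' as idx 1
Step 2: w='a' (idx 1), next='a' -> output (1, 'a'), add 'aa' as idx 2
Step 3: w='' (idx 0), next='b' -> output (0, 'b'), add 'b' as idx 3
Step 4: w='a' (idx 1), next='b' -> output (1, 'b'), add 'ab' as idx 4
Step 5: w='b' (idx 3), next='b' -> output (3, 'b'), add 'bb' as idx 5
Step 6: w='bb' (idx 5), next='a' -> output (5, 'a'), add 'bba' as idx 6
Step 7: w='b' (idx 3), end of input -> output (3, '')


Encoded: [(0, 'a'), (1, 'a'), (0, 'b'), (1, 'b'), (3, 'b'), (5, 'a'), (3, '')]


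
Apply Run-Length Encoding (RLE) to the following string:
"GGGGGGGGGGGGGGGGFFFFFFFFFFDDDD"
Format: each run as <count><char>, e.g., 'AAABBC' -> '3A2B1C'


Scanning runs left to right:
  i=0: run of 'G' x 16 -> '16G'
  i=16: run of 'F' x 10 -> '10F'
  i=26: run of 'D' x 4 -> '4D'

RLE = 16G10F4D


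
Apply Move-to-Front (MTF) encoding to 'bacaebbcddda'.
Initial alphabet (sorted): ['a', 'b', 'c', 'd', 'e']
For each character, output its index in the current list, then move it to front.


MTF encoding:
'b': index 1 in ['a', 'b', 'c', 'd', 'e'] -> ['b', 'a', 'c', 'd', 'e']
'a': index 1 in ['b', 'a', 'c', 'd', 'e'] -> ['a', 'b', 'c', 'd', 'e']
'c': index 2 in ['a', 'b', 'c', 'd', 'e'] -> ['c', 'a', 'b', 'd', 'e']
'a': index 1 in ['c', 'a', 'b', 'd', 'e'] -> ['a', 'c', 'b', 'd', 'e']
'e': index 4 in ['a', 'c', 'b', 'd', 'e'] -> ['e', 'a', 'c', 'b', 'd']
'b': index 3 in ['e', 'a', 'c', 'b', 'd'] -> ['b', 'e', 'a', 'c', 'd']
'b': index 0 in ['b', 'e', 'a', 'c', 'd'] -> ['b', 'e', 'a', 'c', 'd']
'c': index 3 in ['b', 'e', 'a', 'c', 'd'] -> ['c', 'b', 'e', 'a', 'd']
'd': index 4 in ['c', 'b', 'e', 'a', 'd'] -> ['d', 'c', 'b', 'e', 'a']
'd': index 0 in ['d', 'c', 'b', 'e', 'a'] -> ['d', 'c', 'b', 'e', 'a']
'd': index 0 in ['d', 'c', 'b', 'e', 'a'] -> ['d', 'c', 'b', 'e', 'a']
'a': index 4 in ['d', 'c', 'b', 'e', 'a'] -> ['a', 'd', 'c', 'b', 'e']


Output: [1, 1, 2, 1, 4, 3, 0, 3, 4, 0, 0, 4]


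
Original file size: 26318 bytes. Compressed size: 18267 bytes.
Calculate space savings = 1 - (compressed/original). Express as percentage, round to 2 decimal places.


ratio = compressed/original = 18267/26318 = 0.694088
savings = 1 - ratio = 1 - 0.694088 = 0.305912
as a percentage: 0.305912 * 100 = 30.59%

Space savings = 1 - 18267/26318 = 30.59%


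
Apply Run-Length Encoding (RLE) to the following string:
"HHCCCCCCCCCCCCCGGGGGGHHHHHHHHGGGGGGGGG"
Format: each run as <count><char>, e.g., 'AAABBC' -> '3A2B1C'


Scanning runs left to right:
  i=0: run of 'H' x 2 -> '2H'
  i=2: run of 'C' x 13 -> '13C'
  i=15: run of 'G' x 6 -> '6G'
  i=21: run of 'H' x 8 -> '8H'
  i=29: run of 'G' x 9 -> '9G'

RLE = 2H13C6G8H9G


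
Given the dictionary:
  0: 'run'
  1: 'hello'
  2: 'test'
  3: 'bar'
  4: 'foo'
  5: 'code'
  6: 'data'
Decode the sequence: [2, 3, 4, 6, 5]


Look up each index in the dictionary:
  2 -> 'test'
  3 -> 'bar'
  4 -> 'foo'
  6 -> 'data'
  5 -> 'code'

Decoded: "test bar foo data code"


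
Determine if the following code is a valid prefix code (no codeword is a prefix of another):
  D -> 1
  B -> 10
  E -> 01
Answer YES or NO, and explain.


Checking each pair (does one codeword prefix another?):
  D='1' vs B='10': prefix -- VIOLATION

NO -- this is NOT a valid prefix code. D (1) is a prefix of B (10).


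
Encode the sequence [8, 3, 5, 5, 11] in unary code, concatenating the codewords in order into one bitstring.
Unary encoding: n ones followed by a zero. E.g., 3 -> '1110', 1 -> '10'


Encode each number as n ones followed by a terminating 0:
  8 -> 111111110 (9 bits)
  3 -> 1110 (4 bits)
  5 -> 111110 (6 bits)
  5 -> 111110 (6 bits)
  11 -> 111111111110 (12 bits)
Total length = 9 + 4 + 6 + 6 + 12 = 37 bits.

Unary([8, 3, 5, 5, 11]) = 1111111101110111110111110111111111110 (37 bits)


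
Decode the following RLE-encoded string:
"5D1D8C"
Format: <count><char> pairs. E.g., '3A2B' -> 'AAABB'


Expanding each <count><char> pair:
  5D -> 'DDDDD'
  1D -> 'D'
  8C -> 'CCCCCCCC'

Decoded = DDDDDDCCCCCCCC


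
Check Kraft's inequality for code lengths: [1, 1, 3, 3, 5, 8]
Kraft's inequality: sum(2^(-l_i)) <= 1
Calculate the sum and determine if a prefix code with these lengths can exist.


Sum = 2^(-1) + 2^(-1) + 2^(-3) + 2^(-3) + 2^(-5) + 2^(-8)
    = 0.5 + 0.5 + 0.125 + 0.125 + 0.03125 + 0.00390625
    = 329/256 = 1.28515625
Since 1.28515625 > 1, Kraft's inequality is NOT satisfied.
A prefix code with these lengths CANNOT exist.

Kraft sum = 1.28515625. Not satisfied.


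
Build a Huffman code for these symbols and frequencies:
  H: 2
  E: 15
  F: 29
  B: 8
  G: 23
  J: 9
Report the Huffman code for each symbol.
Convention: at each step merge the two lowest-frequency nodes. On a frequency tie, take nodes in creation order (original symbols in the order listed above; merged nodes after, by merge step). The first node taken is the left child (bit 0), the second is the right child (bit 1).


Huffman tree construction:
Step 1: Merge H(2) + B(8) = 10
Step 2: Merge J(9) + (H+B)(10) = 19
Step 3: Merge E(15) + (J+(H+B))(19) = 34
Step 4: Merge G(23) + F(29) = 52
Step 5: Merge (E+(J+(H+B)))(34) + (G+F)(52) = 86
Read each symbol's code off the tree from the root (left child = 0, right child = 1).

Codes:
  H: 0110 (length 4)
  E: 00 (length 2)
  F: 11 (length 2)
  B: 0111 (length 4)
  G: 10 (length 2)
  J: 010 (length 3)
Average code length: 201/86 = 2.3372 bits/symbol


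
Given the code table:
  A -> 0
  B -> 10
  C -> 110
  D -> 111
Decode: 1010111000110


Decoding:
10 -> B
10 -> B
111 -> D
0 -> A
0 -> A
0 -> A
110 -> C


Result: BBDAAAC


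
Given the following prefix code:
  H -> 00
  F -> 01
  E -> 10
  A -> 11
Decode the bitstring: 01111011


Decoding step by step:
Bits 01 -> F
Bits 11 -> A
Bits 10 -> E
Bits 11 -> A


Decoded message: FAEA


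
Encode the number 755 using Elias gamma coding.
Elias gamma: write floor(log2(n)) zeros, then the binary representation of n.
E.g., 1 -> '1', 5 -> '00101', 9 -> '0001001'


num_bits = floor(log2(755)) + 1 = 10
leading_zeros = num_bits - 1 = 9
binary(755) = 1011110011

Elias gamma(755) = '000000000' + '1011110011' = 0000000001011110011 (19 bits)


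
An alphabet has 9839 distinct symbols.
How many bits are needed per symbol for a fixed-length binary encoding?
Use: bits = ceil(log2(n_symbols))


log2(9839) = 13.2643
Bracket: 2^13 = 8192 < 9839 <= 2^14 = 16384
So ceil(log2(9839)) = 14

bits = ceil(log2(9839)) = ceil(13.2643) = 14 bits


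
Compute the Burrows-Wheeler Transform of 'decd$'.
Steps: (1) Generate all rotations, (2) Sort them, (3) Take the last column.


Rotations (sorted):
  0: $decd -> last char: d
  1: cd$de -> last char: e
  2: d$dec -> last char: c
  3: decd$ -> last char: $
  4: ecd$d -> last char: d


BWT = dec$d


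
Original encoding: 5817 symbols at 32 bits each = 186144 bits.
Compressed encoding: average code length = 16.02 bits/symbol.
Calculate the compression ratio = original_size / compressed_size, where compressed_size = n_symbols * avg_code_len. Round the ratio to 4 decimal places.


original_size = n_symbols * orig_bits = 5817 * 32 = 186144 bits
compressed_size = n_symbols * avg_code_len = 5817 * 16.02 = 93188.34 bits
ratio = original_size / compressed_size = 186144 / 93188.34 = 1.9975

Compression ratio = 1.9975


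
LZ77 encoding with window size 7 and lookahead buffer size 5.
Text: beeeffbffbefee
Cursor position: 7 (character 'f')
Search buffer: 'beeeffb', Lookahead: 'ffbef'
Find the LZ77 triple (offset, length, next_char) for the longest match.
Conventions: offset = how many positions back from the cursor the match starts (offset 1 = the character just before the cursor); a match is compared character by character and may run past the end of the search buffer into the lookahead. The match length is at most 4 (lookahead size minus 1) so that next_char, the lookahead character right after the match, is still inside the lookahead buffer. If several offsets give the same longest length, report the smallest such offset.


Try each offset into the search buffer:
  offset=1 (pos 6, char 'b'): match length 0
  offset=2 (pos 5, char 'f'): match length 1
  offset=3 (pos 4, char 'f'): match length 3
  offset=4 (pos 3, char 'e'): match length 0
  offset=5 (pos 2, char 'e'): match length 0
  offset=6 (pos 1, char 'e'): match length 0
  offset=7 (pos 0, char 'b'): match length 0
Longest match has length 3 at offset 3.
next_char = character at position 7 + 3 = 10 -> 'e'

Best match: offset=3, length=3 (matching 'ffb' starting at position 4)
LZ77 triple: (3, 3, 'e')


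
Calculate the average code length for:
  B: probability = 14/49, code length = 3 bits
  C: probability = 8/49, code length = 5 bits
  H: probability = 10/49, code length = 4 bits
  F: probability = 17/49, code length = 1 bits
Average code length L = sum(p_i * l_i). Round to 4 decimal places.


Weighted contributions p_i * l_i:
  B: (14/49) * 3 = 42/49
  C: (8/49) * 5 = 40/49
  H: (10/49) * 4 = 40/49
  F: (17/49) * 1 = 17/49
Sum = (42 + 40 + 40 + 17)/49 = 139/49

L = 139/49 = 2.8367 bits/symbol


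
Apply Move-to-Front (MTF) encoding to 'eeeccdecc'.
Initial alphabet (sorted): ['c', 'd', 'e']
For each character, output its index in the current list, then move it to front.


MTF encoding:
'e': index 2 in ['c', 'd', 'e'] -> ['e', 'c', 'd']
'e': index 0 in ['e', 'c', 'd'] -> ['e', 'c', 'd']
'e': index 0 in ['e', 'c', 'd'] -> ['e', 'c', 'd']
'c': index 1 in ['e', 'c', 'd'] -> ['c', 'e', 'd']
'c': index 0 in ['c', 'e', 'd'] -> ['c', 'e', 'd']
'd': index 2 in ['c', 'e', 'd'] -> ['d', 'c', 'e']
'e': index 2 in ['d', 'c', 'e'] -> ['e', 'd', 'c']
'c': index 2 in ['e', 'd', 'c'] -> ['c', 'e', 'd']
'c': index 0 in ['c', 'e', 'd'] -> ['c', 'e', 'd']


Output: [2, 0, 0, 1, 0, 2, 2, 2, 0]


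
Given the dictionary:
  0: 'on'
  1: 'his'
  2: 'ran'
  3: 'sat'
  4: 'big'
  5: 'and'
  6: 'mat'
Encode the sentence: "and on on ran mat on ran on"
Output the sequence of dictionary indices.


Look up each word in the dictionary:
  'and' -> 5
  'on' -> 0
  'on' -> 0
  'ran' -> 2
  'mat' -> 6
  'on' -> 0
  'ran' -> 2
  'on' -> 0

Encoded: [5, 0, 0, 2, 6, 0, 2, 0]


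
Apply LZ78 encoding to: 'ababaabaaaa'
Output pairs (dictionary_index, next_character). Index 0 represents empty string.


LZ78 encoding steps:
Dictionary: {0: ''}
Step 1: w='' (idx 0), next='a' -> output (0, 'a'), add 'a' as idx 1
Step 2: w='' (idx 0), next='b' -> output (0, 'b'), add 'b' as idx 2
Step 3: w='a' (idx 1), next='b' -> output (1, 'b'), add 'ab' as idx 3
Step 4: w='a' (idx 1), next='a' -> output (1, 'a'), add 'aa' as idx 4
Step 5: w='b' (idx 2), next='a' -> output (2, 'a'), add 'ba' as idx 5
Step 6: w='aa' (idx 4), next='a' -> output (4, 'a'), add 'aaa' as idx 6


Encoded: [(0, 'a'), (0, 'b'), (1, 'b'), (1, 'a'), (2, 'a'), (4, 'a')]


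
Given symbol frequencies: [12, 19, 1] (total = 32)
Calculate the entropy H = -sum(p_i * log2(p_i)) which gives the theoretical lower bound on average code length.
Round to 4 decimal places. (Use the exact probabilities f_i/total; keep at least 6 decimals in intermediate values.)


Per-symbol terms -p_i * log2(p_i) with p_i = f_i/32:
  p = 12/32 = 0.375000: log2(p) = -1.415037, -p*log2(p) = 0.530639
  p = 19/32 = 0.593750: log2(p) = -0.752072, -p*log2(p) = 0.446543
  p = 1/32 = 0.031250: log2(p) = -5.000000, -p*log2(p) = 0.156250
H = 0.530639 + 0.446543 + 0.156250 = 1.133432

H = 1.1334 bits/symbol


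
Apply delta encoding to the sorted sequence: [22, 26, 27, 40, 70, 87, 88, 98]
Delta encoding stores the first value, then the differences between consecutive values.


First value: 22
Deltas:
  26 - 22 = 4
  27 - 26 = 1
  40 - 27 = 13
  70 - 40 = 30
  87 - 70 = 17
  88 - 87 = 1
  98 - 88 = 10


Delta encoded: [22, 4, 1, 13, 30, 17, 1, 10]


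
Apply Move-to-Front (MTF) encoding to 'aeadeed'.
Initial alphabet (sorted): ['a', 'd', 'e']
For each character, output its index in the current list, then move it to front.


MTF encoding:
'a': index 0 in ['a', 'd', 'e'] -> ['a', 'd', 'e']
'e': index 2 in ['a', 'd', 'e'] -> ['e', 'a', 'd']
'a': index 1 in ['e', 'a', 'd'] -> ['a', 'e', 'd']
'd': index 2 in ['a', 'e', 'd'] -> ['d', 'a', 'e']
'e': index 2 in ['d', 'a', 'e'] -> ['e', 'd', 'a']
'e': index 0 in ['e', 'd', 'a'] -> ['e', 'd', 'a']
'd': index 1 in ['e', 'd', 'a'] -> ['d', 'e', 'a']


Output: [0, 2, 1, 2, 2, 0, 1]


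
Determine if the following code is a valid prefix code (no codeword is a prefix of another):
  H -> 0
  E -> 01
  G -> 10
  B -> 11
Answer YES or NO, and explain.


Checking each pair (does one codeword prefix another?):
  H='0' vs E='01': prefix -- VIOLATION

NO -- this is NOT a valid prefix code. H (0) is a prefix of E (01).


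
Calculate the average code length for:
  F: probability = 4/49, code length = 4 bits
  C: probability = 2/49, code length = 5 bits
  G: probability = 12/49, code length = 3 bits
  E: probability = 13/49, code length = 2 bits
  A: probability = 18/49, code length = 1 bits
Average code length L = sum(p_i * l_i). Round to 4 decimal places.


Weighted contributions p_i * l_i:
  F: (4/49) * 4 = 16/49
  C: (2/49) * 5 = 10/49
  G: (12/49) * 3 = 36/49
  E: (13/49) * 2 = 26/49
  A: (18/49) * 1 = 18/49
Sum = (16 + 10 + 36 + 26 + 18)/49 = 106/49

L = 106/49 = 2.1633 bits/symbol


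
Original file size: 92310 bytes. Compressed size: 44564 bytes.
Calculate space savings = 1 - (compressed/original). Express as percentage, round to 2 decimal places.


ratio = compressed/original = 44564/92310 = 0.482765
savings = 1 - ratio = 1 - 0.482765 = 0.517235
as a percentage: 0.517235 * 100 = 51.72%

Space savings = 1 - 44564/92310 = 51.72%


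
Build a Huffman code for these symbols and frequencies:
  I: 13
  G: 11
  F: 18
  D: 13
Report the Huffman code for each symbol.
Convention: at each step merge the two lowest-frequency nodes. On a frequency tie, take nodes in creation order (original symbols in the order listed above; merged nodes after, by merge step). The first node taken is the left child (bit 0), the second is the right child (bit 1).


Huffman tree construction:
Step 1: Merge G(11) + I(13) = 24
Step 2: Merge D(13) + F(18) = 31
Step 3: Merge (G+I)(24) + (D+F)(31) = 55
Read each symbol's code off the tree from the root (left child = 0, right child = 1).

Codes:
  I: 01 (length 2)
  G: 00 (length 2)
  F: 11 (length 2)
  D: 10 (length 2)
Average code length: 110/55 = 2.0000 bits/symbol


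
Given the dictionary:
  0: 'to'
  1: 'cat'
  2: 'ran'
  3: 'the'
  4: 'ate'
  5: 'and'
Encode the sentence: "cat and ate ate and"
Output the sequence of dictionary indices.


Look up each word in the dictionary:
  'cat' -> 1
  'and' -> 5
  'ate' -> 4
  'ate' -> 4
  'and' -> 5

Encoded: [1, 5, 4, 4, 5]


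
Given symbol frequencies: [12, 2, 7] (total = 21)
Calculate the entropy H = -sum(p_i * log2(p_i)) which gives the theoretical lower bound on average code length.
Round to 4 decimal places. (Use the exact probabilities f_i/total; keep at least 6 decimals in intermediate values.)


Per-symbol terms -p_i * log2(p_i) with p_i = f_i/21:
  p = 12/21 = 0.571429: log2(p) = -0.807355, -p*log2(p) = 0.461346
  p = 2/21 = 0.095238: log2(p) = -3.392317, -p*log2(p) = 0.323078
  p = 7/21 = 0.333333: log2(p) = -1.584963, -p*log2(p) = 0.528321
H = 0.461346 + 0.323078 + 0.528321 = 1.312745

H = 1.3127 bits/symbol


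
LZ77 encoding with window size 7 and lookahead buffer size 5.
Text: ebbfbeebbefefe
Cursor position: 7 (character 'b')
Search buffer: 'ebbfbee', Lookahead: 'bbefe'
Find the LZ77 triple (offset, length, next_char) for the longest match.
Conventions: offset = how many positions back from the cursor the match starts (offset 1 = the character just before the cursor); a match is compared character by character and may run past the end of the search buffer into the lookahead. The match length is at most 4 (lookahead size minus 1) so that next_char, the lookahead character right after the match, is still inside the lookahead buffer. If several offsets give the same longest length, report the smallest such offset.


Try each offset into the search buffer:
  offset=1 (pos 6, char 'e'): match length 0
  offset=2 (pos 5, char 'e'): match length 0
  offset=3 (pos 4, char 'b'): match length 1
  offset=4 (pos 3, char 'f'): match length 0
  offset=5 (pos 2, char 'b'): match length 1
  offset=6 (pos 1, char 'b'): match length 2
  offset=7 (pos 0, char 'e'): match length 0
Longest match has length 2 at offset 6.
next_char = character at position 7 + 2 = 9 -> 'e'

Best match: offset=6, length=2 (matching 'bb' starting at position 1)
LZ77 triple: (6, 2, 'e')
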